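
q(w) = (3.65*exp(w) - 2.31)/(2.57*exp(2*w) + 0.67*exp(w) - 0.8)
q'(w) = (3.65*exp(w) - 2.31)*(-5.14*exp(2*w) - 0.67*exp(w))/(2.57*exp(2*w) + 0.67*exp(w) - 0.8)^2 + 3.65*exp(w)/(2.57*exp(2*w) + 0.67*exp(w) - 0.8) = (-9.3805*exp(2*w) + 11.8734*exp(w) - 1.3723)*exp(w)/(6.6049*exp(4*w) + 3.4438*exp(3*w) - 3.6631*exp(2*w) - 1.072*exp(w) + 0.64)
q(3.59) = 0.04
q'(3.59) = -0.04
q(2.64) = 0.10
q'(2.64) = -0.09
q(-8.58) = 2.89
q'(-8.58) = -0.00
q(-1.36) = 2.99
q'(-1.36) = 1.29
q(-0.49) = -0.13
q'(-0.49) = 4.41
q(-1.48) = 2.88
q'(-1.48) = 0.73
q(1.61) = 0.24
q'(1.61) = -0.20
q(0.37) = 0.54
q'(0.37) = -0.18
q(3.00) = 0.07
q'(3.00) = -0.06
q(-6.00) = 2.88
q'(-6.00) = -0.00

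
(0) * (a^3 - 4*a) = 0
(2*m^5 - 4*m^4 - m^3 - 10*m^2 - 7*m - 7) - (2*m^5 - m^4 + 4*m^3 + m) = -3*m^4 - 5*m^3 - 10*m^2 - 8*m - 7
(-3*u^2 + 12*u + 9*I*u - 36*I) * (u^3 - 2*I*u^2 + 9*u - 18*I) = -3*u^5 + 12*u^4 + 15*I*u^4 - 9*u^3 - 60*I*u^3 + 36*u^2 + 135*I*u^2 + 162*u - 540*I*u - 648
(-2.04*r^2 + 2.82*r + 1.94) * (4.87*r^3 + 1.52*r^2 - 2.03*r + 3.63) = -9.9348*r^5 + 10.6326*r^4 + 17.8754*r^3 - 10.181*r^2 + 6.2984*r + 7.0422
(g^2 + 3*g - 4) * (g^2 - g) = g^4 + 2*g^3 - 7*g^2 + 4*g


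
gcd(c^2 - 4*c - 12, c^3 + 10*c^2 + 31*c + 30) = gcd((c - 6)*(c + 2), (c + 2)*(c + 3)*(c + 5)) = c + 2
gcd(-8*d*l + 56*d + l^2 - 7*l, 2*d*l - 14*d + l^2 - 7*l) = l - 7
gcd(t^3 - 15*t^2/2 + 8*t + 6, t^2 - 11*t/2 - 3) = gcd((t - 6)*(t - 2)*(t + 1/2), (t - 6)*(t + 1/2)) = t^2 - 11*t/2 - 3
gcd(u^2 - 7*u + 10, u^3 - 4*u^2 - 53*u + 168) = 1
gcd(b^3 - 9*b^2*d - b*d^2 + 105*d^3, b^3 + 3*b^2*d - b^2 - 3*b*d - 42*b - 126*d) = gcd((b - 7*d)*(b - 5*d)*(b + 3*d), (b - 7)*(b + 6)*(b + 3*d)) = b + 3*d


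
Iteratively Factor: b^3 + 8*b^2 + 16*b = (b + 4)*(b^2 + 4*b) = (b + 4)^2*(b)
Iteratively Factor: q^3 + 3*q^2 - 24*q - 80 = (q - 5)*(q^2 + 8*q + 16) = (q - 5)*(q + 4)*(q + 4)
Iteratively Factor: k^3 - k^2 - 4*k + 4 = (k - 1)*(k^2 - 4) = (k - 1)*(k + 2)*(k - 2)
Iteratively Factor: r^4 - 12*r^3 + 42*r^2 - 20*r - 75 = (r - 5)*(r^3 - 7*r^2 + 7*r + 15) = (r - 5)*(r + 1)*(r^2 - 8*r + 15) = (r - 5)^2*(r + 1)*(r - 3)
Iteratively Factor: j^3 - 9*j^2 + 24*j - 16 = (j - 4)*(j^2 - 5*j + 4) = (j - 4)*(j - 1)*(j - 4)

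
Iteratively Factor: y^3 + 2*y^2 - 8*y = (y - 2)*(y^2 + 4*y) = y*(y - 2)*(y + 4)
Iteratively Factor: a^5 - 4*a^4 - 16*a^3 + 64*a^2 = (a - 4)*(a^4 - 16*a^2) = a*(a - 4)*(a^3 - 16*a) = a*(a - 4)^2*(a^2 + 4*a) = a*(a - 4)^2*(a + 4)*(a)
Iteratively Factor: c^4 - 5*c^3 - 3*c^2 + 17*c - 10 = (c - 1)*(c^3 - 4*c^2 - 7*c + 10) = (c - 1)^2*(c^2 - 3*c - 10) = (c - 1)^2*(c + 2)*(c - 5)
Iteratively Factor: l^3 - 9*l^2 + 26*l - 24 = (l - 3)*(l^2 - 6*l + 8) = (l - 3)*(l - 2)*(l - 4)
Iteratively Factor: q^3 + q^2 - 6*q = (q + 3)*(q^2 - 2*q) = q*(q + 3)*(q - 2)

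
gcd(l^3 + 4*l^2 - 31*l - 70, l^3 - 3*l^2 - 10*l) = l^2 - 3*l - 10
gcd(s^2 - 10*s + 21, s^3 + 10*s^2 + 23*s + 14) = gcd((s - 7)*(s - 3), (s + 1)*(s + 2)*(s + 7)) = 1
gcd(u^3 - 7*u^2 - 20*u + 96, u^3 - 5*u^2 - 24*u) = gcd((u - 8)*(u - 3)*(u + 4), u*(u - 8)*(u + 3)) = u - 8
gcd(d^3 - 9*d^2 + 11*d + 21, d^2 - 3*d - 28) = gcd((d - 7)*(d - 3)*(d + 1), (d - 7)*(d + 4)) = d - 7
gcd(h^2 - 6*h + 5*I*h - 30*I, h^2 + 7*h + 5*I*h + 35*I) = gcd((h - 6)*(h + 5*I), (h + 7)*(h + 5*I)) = h + 5*I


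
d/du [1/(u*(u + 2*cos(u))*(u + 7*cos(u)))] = (9*u^2*sin(u) - 3*u^2 + 14*u*sin(2*u) - 18*u*cos(u) - 7*cos(2*u) - 7)/(u^2*(u + 2*cos(u))^2*(u + 7*cos(u))^2)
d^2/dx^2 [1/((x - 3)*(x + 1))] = 2*((x - 3)^2 + (x - 3)*(x + 1) + (x + 1)^2)/((x - 3)^3*(x + 1)^3)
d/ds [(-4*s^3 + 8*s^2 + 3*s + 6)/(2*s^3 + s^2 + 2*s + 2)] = (-20*s^4 - 28*s^3 - 47*s^2 + 20*s - 6)/(4*s^6 + 4*s^5 + 9*s^4 + 12*s^3 + 8*s^2 + 8*s + 4)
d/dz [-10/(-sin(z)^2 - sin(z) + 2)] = -10*(2*sin(z) + 1)*cos(z)/(sin(z)^2 + sin(z) - 2)^2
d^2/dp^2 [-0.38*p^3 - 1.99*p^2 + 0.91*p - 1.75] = -2.28*p - 3.98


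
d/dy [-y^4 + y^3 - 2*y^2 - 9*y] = -4*y^3 + 3*y^2 - 4*y - 9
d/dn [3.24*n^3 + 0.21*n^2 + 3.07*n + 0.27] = 9.72*n^2 + 0.42*n + 3.07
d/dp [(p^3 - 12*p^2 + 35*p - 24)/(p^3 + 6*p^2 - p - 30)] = 6*(3*p^4 - 12*p^3 - 36*p^2 + 168*p - 179)/(p^6 + 12*p^5 + 34*p^4 - 72*p^3 - 359*p^2 + 60*p + 900)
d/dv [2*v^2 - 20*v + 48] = 4*v - 20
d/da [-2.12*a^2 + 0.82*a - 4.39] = 0.82 - 4.24*a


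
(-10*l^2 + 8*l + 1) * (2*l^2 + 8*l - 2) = -20*l^4 - 64*l^3 + 86*l^2 - 8*l - 2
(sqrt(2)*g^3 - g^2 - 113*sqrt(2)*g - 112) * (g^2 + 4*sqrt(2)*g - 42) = sqrt(2)*g^5 + 7*g^4 - 159*sqrt(2)*g^3 - 974*g^2 + 4298*sqrt(2)*g + 4704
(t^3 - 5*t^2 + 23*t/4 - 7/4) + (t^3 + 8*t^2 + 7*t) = 2*t^3 + 3*t^2 + 51*t/4 - 7/4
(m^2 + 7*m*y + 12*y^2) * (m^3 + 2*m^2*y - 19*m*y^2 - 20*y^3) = m^5 + 9*m^4*y + 7*m^3*y^2 - 129*m^2*y^3 - 368*m*y^4 - 240*y^5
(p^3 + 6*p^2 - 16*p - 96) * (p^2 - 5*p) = p^5 + p^4 - 46*p^3 - 16*p^2 + 480*p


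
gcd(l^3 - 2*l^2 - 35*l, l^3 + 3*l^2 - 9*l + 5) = l + 5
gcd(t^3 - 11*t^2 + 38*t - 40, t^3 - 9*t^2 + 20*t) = t^2 - 9*t + 20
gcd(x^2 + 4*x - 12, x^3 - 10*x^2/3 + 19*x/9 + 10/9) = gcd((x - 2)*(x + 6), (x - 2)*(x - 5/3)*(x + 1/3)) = x - 2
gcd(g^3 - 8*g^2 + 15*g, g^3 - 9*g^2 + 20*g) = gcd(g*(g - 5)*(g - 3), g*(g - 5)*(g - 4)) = g^2 - 5*g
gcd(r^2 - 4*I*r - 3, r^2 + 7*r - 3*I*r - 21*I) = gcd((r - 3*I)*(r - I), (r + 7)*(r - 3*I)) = r - 3*I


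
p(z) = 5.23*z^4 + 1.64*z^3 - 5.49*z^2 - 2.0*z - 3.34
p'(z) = 20.92*z^3 + 4.92*z^2 - 10.98*z - 2.0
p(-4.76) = 2389.82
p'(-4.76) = -2094.49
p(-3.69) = 816.52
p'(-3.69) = -945.58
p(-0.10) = -3.20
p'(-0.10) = -0.87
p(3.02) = 420.76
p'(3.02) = 585.93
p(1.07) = -2.90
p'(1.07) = 17.51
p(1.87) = 48.40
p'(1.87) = 131.47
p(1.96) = 61.18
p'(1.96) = 152.90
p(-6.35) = 7871.55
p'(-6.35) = -5090.41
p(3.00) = 409.16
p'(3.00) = 574.18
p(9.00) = 35043.56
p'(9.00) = 15548.38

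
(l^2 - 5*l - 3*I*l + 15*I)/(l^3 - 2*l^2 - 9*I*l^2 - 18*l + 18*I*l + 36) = (l - 5)/(l^2 + l*(-2 - 6*I) + 12*I)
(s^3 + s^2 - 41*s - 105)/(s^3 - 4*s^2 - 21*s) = (s + 5)/s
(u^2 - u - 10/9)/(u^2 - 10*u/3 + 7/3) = (9*u^2 - 9*u - 10)/(3*(3*u^2 - 10*u + 7))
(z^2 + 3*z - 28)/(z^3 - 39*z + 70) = (z - 4)/(z^2 - 7*z + 10)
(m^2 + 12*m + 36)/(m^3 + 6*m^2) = (m + 6)/m^2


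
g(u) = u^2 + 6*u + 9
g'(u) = 2*u + 6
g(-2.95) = 0.00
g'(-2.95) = 0.10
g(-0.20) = 7.84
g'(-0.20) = 5.60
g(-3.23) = 0.05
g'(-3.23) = -0.46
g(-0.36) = 6.97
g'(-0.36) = 5.28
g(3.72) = 45.16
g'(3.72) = 13.44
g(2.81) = 33.76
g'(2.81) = 11.62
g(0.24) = 10.50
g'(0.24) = 6.48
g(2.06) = 25.60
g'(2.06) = 10.12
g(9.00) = 144.00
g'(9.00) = 24.00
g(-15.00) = 144.00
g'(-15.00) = -24.00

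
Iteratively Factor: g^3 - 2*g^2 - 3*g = (g)*(g^2 - 2*g - 3) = g*(g + 1)*(g - 3)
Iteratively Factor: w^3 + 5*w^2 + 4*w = (w + 1)*(w^2 + 4*w) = w*(w + 1)*(w + 4)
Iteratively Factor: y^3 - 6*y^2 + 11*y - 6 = (y - 2)*(y^2 - 4*y + 3) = (y - 3)*(y - 2)*(y - 1)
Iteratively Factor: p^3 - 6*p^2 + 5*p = (p - 1)*(p^2 - 5*p) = (p - 5)*(p - 1)*(p)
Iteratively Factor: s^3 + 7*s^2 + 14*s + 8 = (s + 1)*(s^2 + 6*s + 8) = (s + 1)*(s + 2)*(s + 4)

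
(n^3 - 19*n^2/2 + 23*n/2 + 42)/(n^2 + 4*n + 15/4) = 2*(n^2 - 11*n + 28)/(2*n + 5)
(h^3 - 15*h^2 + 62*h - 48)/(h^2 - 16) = (h^3 - 15*h^2 + 62*h - 48)/(h^2 - 16)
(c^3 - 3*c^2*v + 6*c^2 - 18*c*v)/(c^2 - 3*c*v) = c + 6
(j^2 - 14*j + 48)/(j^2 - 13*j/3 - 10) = 3*(j - 8)/(3*j + 5)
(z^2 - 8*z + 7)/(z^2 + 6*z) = (z^2 - 8*z + 7)/(z*(z + 6))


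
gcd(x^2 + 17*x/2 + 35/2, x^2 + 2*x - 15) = x + 5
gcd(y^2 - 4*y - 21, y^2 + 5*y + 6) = y + 3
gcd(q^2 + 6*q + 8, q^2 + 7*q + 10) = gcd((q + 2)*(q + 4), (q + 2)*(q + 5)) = q + 2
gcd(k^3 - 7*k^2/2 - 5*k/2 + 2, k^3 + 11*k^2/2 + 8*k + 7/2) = k + 1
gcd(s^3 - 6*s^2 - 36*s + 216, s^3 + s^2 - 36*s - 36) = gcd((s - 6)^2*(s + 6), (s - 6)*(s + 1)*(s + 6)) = s^2 - 36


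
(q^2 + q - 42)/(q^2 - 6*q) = (q + 7)/q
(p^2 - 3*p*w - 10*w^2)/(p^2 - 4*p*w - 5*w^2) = (p + 2*w)/(p + w)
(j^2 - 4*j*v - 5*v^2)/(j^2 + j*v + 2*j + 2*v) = (j - 5*v)/(j + 2)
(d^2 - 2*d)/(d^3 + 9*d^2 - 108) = d*(d - 2)/(d^3 + 9*d^2 - 108)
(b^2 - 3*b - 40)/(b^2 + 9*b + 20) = (b - 8)/(b + 4)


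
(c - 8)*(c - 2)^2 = c^3 - 12*c^2 + 36*c - 32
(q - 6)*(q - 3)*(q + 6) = q^3 - 3*q^2 - 36*q + 108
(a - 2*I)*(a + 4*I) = a^2 + 2*I*a + 8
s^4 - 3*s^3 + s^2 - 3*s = s*(s - 3)*(s - I)*(s + I)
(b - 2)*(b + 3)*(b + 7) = b^3 + 8*b^2 + b - 42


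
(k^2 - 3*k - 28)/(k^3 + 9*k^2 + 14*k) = (k^2 - 3*k - 28)/(k*(k^2 + 9*k + 14))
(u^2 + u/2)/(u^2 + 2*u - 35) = u*(2*u + 1)/(2*(u^2 + 2*u - 35))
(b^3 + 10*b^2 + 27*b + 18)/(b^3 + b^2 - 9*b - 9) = (b + 6)/(b - 3)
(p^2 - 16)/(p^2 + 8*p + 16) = (p - 4)/(p + 4)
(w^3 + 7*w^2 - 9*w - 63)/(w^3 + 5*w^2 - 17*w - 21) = (w + 3)/(w + 1)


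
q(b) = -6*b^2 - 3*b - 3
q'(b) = -12*b - 3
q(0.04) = -3.13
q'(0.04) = -3.48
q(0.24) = -4.07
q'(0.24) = -5.88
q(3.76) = -99.11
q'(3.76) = -48.12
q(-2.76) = -40.43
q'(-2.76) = 30.12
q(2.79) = -58.07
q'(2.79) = -36.48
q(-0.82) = -4.57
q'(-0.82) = 6.84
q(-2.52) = -33.54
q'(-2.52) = 27.24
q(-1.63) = -14.05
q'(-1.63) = 16.56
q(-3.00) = -48.00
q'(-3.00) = 33.00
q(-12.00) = -831.00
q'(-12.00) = 141.00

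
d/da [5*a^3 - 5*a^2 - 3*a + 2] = 15*a^2 - 10*a - 3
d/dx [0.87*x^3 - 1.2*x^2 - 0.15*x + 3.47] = 2.61*x^2 - 2.4*x - 0.15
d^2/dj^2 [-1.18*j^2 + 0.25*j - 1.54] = -2.36000000000000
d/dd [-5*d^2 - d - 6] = -10*d - 1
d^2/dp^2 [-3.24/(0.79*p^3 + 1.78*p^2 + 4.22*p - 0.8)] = ((15.3576*p + 11.5344)*(0.79*p^3 + 1.78*p^2 + 4.22*p - 0.8) - 3.24*(2.37*p^2 + 3.56*p + 4.22)*(4.74*p^2 + 7.12*p + 8.44))/(0.79*p^3 + 1.78*p^2 + 4.22*p - 0.8)^3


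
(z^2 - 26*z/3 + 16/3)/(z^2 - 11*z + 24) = (z - 2/3)/(z - 3)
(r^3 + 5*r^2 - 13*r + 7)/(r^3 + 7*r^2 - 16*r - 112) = (r^2 - 2*r + 1)/(r^2 - 16)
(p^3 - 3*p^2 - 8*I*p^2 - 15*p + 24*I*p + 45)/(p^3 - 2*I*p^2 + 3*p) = (p^2 - p*(3 + 5*I) + 15*I)/(p*(p + I))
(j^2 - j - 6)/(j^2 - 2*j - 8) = (j - 3)/(j - 4)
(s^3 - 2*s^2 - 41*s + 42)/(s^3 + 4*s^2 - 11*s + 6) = (s - 7)/(s - 1)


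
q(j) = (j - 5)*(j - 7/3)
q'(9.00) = 10.67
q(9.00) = 26.67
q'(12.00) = 16.67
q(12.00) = 67.67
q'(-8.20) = -23.73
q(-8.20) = 139.04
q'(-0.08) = -7.49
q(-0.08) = 12.26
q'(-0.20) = -7.73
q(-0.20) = 13.17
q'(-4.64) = -16.61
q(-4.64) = 67.22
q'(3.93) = 0.53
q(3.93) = -1.71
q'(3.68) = 0.03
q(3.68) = -1.78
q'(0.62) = -6.09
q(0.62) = 7.50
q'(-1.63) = -10.59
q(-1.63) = 26.28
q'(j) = 2*j - 22/3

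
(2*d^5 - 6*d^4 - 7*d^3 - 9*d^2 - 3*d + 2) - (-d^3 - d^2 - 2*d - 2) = 2*d^5 - 6*d^4 - 6*d^3 - 8*d^2 - d + 4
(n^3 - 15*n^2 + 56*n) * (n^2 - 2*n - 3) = n^5 - 17*n^4 + 83*n^3 - 67*n^2 - 168*n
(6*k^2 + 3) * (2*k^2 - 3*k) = 12*k^4 - 18*k^3 + 6*k^2 - 9*k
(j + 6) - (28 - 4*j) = 5*j - 22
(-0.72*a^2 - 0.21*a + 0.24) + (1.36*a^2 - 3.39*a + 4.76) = 0.64*a^2 - 3.6*a + 5.0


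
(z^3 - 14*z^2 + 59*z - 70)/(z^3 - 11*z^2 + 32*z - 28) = (z - 5)/(z - 2)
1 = 1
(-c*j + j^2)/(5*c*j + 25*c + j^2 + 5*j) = j*(-c + j)/(5*c*j + 25*c + j^2 + 5*j)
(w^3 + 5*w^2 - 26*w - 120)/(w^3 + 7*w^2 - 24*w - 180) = (w + 4)/(w + 6)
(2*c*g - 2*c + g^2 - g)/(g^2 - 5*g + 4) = (2*c + g)/(g - 4)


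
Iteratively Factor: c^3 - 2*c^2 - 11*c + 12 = (c + 3)*(c^2 - 5*c + 4) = (c - 1)*(c + 3)*(c - 4)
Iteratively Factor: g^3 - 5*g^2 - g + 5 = (g + 1)*(g^2 - 6*g + 5) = (g - 1)*(g + 1)*(g - 5)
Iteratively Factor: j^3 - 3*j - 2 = (j - 2)*(j^2 + 2*j + 1) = (j - 2)*(j + 1)*(j + 1)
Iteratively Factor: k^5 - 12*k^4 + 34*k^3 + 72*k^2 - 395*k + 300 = (k - 5)*(k^4 - 7*k^3 - k^2 + 67*k - 60) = (k - 5)*(k + 3)*(k^3 - 10*k^2 + 29*k - 20) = (k - 5)*(k - 1)*(k + 3)*(k^2 - 9*k + 20) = (k - 5)^2*(k - 1)*(k + 3)*(k - 4)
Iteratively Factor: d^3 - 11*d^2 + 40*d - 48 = (d - 3)*(d^2 - 8*d + 16) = (d - 4)*(d - 3)*(d - 4)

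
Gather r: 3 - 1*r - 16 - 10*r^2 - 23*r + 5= -10*r^2 - 24*r - 8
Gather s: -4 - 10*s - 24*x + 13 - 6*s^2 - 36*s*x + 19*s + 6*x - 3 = -6*s^2 + s*(9 - 36*x) - 18*x + 6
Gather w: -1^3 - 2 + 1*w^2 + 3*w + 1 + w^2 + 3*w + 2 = 2*w^2 + 6*w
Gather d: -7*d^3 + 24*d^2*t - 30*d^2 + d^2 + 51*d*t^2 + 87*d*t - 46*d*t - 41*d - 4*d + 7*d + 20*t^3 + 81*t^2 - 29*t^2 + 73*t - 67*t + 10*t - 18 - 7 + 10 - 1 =-7*d^3 + d^2*(24*t - 29) + d*(51*t^2 + 41*t - 38) + 20*t^3 + 52*t^2 + 16*t - 16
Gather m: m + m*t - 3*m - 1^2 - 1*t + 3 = m*(t - 2) - t + 2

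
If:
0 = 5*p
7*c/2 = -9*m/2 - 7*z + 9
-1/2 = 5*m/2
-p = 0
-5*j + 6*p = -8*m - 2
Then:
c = 99/35 - 2*z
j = 2/25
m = -1/5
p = 0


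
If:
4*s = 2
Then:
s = 1/2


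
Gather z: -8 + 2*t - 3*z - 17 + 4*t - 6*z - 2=6*t - 9*z - 27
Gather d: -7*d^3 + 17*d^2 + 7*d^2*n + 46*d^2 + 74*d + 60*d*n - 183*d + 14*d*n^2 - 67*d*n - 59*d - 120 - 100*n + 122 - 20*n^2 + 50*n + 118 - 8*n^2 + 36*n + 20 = -7*d^3 + d^2*(7*n + 63) + d*(14*n^2 - 7*n - 168) - 28*n^2 - 14*n + 140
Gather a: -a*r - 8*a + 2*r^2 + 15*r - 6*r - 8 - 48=a*(-r - 8) + 2*r^2 + 9*r - 56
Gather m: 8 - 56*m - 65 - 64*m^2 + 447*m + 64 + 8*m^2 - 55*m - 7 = -56*m^2 + 336*m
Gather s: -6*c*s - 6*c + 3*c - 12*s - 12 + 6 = -3*c + s*(-6*c - 12) - 6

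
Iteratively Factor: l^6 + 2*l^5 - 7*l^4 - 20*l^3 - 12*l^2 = (l + 2)*(l^5 - 7*l^3 - 6*l^2) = (l - 3)*(l + 2)*(l^4 + 3*l^3 + 2*l^2) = (l - 3)*(l + 2)^2*(l^3 + l^2) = l*(l - 3)*(l + 2)^2*(l^2 + l) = l*(l - 3)*(l + 1)*(l + 2)^2*(l)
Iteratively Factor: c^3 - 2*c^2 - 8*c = (c - 4)*(c^2 + 2*c) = (c - 4)*(c + 2)*(c)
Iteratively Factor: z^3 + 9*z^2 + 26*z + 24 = (z + 2)*(z^2 + 7*z + 12) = (z + 2)*(z + 3)*(z + 4)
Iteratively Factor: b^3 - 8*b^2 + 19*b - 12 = (b - 1)*(b^2 - 7*b + 12) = (b - 4)*(b - 1)*(b - 3)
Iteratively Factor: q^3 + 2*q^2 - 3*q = (q + 3)*(q^2 - q) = (q - 1)*(q + 3)*(q)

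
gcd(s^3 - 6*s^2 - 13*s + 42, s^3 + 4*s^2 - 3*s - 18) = s^2 + s - 6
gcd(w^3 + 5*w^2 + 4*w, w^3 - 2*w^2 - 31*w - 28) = w^2 + 5*w + 4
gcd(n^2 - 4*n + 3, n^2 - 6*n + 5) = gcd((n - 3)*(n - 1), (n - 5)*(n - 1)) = n - 1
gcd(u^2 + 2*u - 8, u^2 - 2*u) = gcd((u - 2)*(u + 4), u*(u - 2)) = u - 2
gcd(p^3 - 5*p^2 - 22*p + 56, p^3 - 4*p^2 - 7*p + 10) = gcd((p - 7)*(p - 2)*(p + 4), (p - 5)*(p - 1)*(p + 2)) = 1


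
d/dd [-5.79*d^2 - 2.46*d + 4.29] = -11.58*d - 2.46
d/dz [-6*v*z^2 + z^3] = 3*z*(-4*v + z)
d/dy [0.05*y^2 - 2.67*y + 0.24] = 0.1*y - 2.67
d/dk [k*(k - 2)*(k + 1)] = 3*k^2 - 2*k - 2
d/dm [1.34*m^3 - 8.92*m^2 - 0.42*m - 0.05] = 4.02*m^2 - 17.84*m - 0.42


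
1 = 1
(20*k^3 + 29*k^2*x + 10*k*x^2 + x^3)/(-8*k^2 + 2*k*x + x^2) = (5*k^2 + 6*k*x + x^2)/(-2*k + x)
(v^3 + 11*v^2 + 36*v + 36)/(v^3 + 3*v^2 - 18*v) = (v^2 + 5*v + 6)/(v*(v - 3))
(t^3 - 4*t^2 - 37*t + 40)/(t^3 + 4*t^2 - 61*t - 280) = (t - 1)/(t + 7)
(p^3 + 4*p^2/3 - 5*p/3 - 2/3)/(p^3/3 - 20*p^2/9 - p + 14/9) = 3*(3*p^3 + 4*p^2 - 5*p - 2)/(3*p^3 - 20*p^2 - 9*p + 14)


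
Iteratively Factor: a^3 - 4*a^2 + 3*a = (a)*(a^2 - 4*a + 3) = a*(a - 1)*(a - 3)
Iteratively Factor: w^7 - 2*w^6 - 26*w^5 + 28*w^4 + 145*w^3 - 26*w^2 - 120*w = (w - 5)*(w^6 + 3*w^5 - 11*w^4 - 27*w^3 + 10*w^2 + 24*w) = (w - 5)*(w - 3)*(w^5 + 6*w^4 + 7*w^3 - 6*w^2 - 8*w) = (w - 5)*(w - 3)*(w + 1)*(w^4 + 5*w^3 + 2*w^2 - 8*w) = w*(w - 5)*(w - 3)*(w + 1)*(w^3 + 5*w^2 + 2*w - 8) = w*(w - 5)*(w - 3)*(w + 1)*(w + 2)*(w^2 + 3*w - 4) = w*(w - 5)*(w - 3)*(w + 1)*(w + 2)*(w + 4)*(w - 1)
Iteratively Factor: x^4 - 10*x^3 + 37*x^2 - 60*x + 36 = (x - 2)*(x^3 - 8*x^2 + 21*x - 18) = (x - 3)*(x - 2)*(x^2 - 5*x + 6) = (x - 3)^2*(x - 2)*(x - 2)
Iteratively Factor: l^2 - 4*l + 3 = (l - 3)*(l - 1)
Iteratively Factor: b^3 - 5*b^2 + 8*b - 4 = (b - 1)*(b^2 - 4*b + 4) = (b - 2)*(b - 1)*(b - 2)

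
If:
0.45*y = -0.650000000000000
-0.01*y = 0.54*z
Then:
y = -1.44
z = 0.03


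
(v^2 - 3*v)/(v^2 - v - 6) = v/(v + 2)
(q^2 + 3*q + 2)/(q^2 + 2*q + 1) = (q + 2)/(q + 1)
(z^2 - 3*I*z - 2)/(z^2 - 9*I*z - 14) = (z - I)/(z - 7*I)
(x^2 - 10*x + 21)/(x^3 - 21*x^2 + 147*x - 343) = (x - 3)/(x^2 - 14*x + 49)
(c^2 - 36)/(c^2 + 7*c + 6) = (c - 6)/(c + 1)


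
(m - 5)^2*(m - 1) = m^3 - 11*m^2 + 35*m - 25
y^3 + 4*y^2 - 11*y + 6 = (y - 1)^2*(y + 6)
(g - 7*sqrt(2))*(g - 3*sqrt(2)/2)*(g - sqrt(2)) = g^3 - 19*sqrt(2)*g^2/2 + 38*g - 21*sqrt(2)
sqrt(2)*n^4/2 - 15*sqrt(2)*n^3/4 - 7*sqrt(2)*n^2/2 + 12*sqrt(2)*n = n*(n - 8)*(n - 3/2)*(sqrt(2)*n/2 + sqrt(2))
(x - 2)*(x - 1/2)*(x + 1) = x^3 - 3*x^2/2 - 3*x/2 + 1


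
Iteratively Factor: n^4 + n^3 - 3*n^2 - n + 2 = (n + 1)*(n^3 - 3*n + 2) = (n + 1)*(n + 2)*(n^2 - 2*n + 1) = (n - 1)*(n + 1)*(n + 2)*(n - 1)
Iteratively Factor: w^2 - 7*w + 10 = (w - 2)*(w - 5)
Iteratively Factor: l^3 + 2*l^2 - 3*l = (l + 3)*(l^2 - l) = (l - 1)*(l + 3)*(l)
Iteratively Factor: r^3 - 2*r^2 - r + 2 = (r - 2)*(r^2 - 1) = (r - 2)*(r + 1)*(r - 1)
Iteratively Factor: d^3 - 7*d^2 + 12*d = (d)*(d^2 - 7*d + 12) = d*(d - 4)*(d - 3)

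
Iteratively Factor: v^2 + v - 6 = (v - 2)*(v + 3)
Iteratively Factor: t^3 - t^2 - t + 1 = (t + 1)*(t^2 - 2*t + 1) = (t - 1)*(t + 1)*(t - 1)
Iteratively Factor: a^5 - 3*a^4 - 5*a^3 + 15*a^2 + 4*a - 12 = (a + 2)*(a^4 - 5*a^3 + 5*a^2 + 5*a - 6) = (a - 2)*(a + 2)*(a^3 - 3*a^2 - a + 3) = (a - 2)*(a - 1)*(a + 2)*(a^2 - 2*a - 3) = (a - 2)*(a - 1)*(a + 1)*(a + 2)*(a - 3)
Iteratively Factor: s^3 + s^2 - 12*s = (s)*(s^2 + s - 12) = s*(s + 4)*(s - 3)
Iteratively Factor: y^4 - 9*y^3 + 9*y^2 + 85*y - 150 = (y - 5)*(y^3 - 4*y^2 - 11*y + 30) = (y - 5)^2*(y^2 + y - 6) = (y - 5)^2*(y + 3)*(y - 2)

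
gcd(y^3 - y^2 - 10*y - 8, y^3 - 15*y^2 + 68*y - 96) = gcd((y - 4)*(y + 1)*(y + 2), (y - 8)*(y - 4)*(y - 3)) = y - 4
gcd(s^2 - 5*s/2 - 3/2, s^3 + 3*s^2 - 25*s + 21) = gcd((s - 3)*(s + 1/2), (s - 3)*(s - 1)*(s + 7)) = s - 3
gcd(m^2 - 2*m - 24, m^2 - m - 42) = 1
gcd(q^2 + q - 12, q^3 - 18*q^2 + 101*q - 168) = q - 3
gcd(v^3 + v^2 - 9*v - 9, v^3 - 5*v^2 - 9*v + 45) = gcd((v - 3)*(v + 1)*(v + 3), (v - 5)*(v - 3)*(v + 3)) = v^2 - 9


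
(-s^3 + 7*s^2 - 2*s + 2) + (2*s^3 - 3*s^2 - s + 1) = s^3 + 4*s^2 - 3*s + 3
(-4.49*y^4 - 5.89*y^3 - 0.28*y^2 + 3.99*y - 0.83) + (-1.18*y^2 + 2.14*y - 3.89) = -4.49*y^4 - 5.89*y^3 - 1.46*y^2 + 6.13*y - 4.72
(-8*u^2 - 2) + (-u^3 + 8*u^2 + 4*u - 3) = -u^3 + 4*u - 5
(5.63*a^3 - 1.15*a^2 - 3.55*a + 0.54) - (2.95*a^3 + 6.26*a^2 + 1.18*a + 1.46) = 2.68*a^3 - 7.41*a^2 - 4.73*a - 0.92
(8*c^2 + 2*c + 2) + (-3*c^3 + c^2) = -3*c^3 + 9*c^2 + 2*c + 2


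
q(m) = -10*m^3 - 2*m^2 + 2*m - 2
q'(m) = -30*m^2 - 4*m + 2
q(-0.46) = -2.37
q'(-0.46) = -2.51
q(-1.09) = 6.39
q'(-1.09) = -29.28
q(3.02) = -289.64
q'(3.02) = -283.69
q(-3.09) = 267.76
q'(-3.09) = -272.08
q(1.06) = -14.04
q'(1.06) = -35.95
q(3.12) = -318.94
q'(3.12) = -302.51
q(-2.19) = 89.06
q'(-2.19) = -133.12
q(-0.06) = -2.13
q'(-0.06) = 2.13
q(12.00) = -17546.00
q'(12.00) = -4366.00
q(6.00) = -2222.00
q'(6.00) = -1102.00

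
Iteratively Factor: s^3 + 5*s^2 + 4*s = (s + 1)*(s^2 + 4*s) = (s + 1)*(s + 4)*(s)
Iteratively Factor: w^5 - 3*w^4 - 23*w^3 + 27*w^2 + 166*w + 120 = (w - 4)*(w^4 + w^3 - 19*w^2 - 49*w - 30) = (w - 4)*(w + 2)*(w^3 - w^2 - 17*w - 15) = (w - 5)*(w - 4)*(w + 2)*(w^2 + 4*w + 3) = (w - 5)*(w - 4)*(w + 1)*(w + 2)*(w + 3)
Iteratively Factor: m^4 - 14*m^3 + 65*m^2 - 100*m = (m - 5)*(m^3 - 9*m^2 + 20*m) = (m - 5)*(m - 4)*(m^2 - 5*m) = m*(m - 5)*(m - 4)*(m - 5)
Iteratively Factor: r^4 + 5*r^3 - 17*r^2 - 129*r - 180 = (r + 3)*(r^3 + 2*r^2 - 23*r - 60) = (r + 3)^2*(r^2 - r - 20) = (r + 3)^2*(r + 4)*(r - 5)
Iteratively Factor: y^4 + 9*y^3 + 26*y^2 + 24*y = (y + 3)*(y^3 + 6*y^2 + 8*y) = y*(y + 3)*(y^2 + 6*y + 8) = y*(y + 3)*(y + 4)*(y + 2)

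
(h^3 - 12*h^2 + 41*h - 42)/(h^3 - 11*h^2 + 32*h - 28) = (h - 3)/(h - 2)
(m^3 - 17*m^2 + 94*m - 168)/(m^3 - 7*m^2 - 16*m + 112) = (m - 6)/(m + 4)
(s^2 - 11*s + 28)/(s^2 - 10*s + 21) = (s - 4)/(s - 3)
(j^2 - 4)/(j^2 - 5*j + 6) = (j + 2)/(j - 3)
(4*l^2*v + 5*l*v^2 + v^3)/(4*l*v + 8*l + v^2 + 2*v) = v*(l + v)/(v + 2)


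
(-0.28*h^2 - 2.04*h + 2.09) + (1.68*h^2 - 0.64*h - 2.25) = 1.4*h^2 - 2.68*h - 0.16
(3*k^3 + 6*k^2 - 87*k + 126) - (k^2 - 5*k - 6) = 3*k^3 + 5*k^2 - 82*k + 132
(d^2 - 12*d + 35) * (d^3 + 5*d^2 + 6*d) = d^5 - 7*d^4 - 19*d^3 + 103*d^2 + 210*d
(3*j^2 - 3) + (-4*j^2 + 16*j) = -j^2 + 16*j - 3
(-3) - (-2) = -1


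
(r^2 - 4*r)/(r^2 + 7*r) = (r - 4)/(r + 7)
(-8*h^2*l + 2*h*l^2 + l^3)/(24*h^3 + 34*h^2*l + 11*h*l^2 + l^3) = l*(-2*h + l)/(6*h^2 + 7*h*l + l^2)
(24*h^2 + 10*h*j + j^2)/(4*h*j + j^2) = (6*h + j)/j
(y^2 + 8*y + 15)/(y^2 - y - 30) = (y + 3)/(y - 6)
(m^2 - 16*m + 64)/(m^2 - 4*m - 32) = (m - 8)/(m + 4)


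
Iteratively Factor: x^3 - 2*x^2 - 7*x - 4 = (x - 4)*(x^2 + 2*x + 1) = (x - 4)*(x + 1)*(x + 1)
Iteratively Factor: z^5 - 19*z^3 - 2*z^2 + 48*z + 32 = (z - 2)*(z^4 + 2*z^3 - 15*z^2 - 32*z - 16) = (z - 2)*(z + 1)*(z^3 + z^2 - 16*z - 16) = (z - 4)*(z - 2)*(z + 1)*(z^2 + 5*z + 4) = (z - 4)*(z - 2)*(z + 1)*(z + 4)*(z + 1)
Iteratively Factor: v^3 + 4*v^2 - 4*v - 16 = (v + 2)*(v^2 + 2*v - 8) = (v - 2)*(v + 2)*(v + 4)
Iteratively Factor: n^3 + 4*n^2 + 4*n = (n + 2)*(n^2 + 2*n) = n*(n + 2)*(n + 2)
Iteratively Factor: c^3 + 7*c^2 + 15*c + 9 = (c + 3)*(c^2 + 4*c + 3) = (c + 1)*(c + 3)*(c + 3)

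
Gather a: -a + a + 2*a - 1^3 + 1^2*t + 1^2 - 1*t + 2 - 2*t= 2*a - 2*t + 2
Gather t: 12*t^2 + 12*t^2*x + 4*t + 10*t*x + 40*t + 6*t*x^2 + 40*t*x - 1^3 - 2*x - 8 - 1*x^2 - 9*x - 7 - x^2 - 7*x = t^2*(12*x + 12) + t*(6*x^2 + 50*x + 44) - 2*x^2 - 18*x - 16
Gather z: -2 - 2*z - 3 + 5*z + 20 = 3*z + 15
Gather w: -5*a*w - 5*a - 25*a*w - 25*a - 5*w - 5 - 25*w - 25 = -30*a + w*(-30*a - 30) - 30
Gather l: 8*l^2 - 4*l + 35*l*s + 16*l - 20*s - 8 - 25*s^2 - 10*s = 8*l^2 + l*(35*s + 12) - 25*s^2 - 30*s - 8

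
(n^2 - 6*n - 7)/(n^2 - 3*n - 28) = (n + 1)/(n + 4)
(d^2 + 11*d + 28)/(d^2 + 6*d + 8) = (d + 7)/(d + 2)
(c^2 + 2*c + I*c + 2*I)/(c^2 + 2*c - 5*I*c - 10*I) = (c + I)/(c - 5*I)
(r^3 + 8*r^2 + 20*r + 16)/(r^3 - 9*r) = (r^3 + 8*r^2 + 20*r + 16)/(r*(r^2 - 9))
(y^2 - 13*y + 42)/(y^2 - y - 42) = (y - 6)/(y + 6)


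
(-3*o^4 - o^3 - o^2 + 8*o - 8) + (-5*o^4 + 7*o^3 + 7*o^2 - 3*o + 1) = -8*o^4 + 6*o^3 + 6*o^2 + 5*o - 7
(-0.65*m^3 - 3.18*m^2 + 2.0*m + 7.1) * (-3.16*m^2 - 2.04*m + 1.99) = 2.054*m^5 + 11.3748*m^4 - 1.1263*m^3 - 32.8442*m^2 - 10.504*m + 14.129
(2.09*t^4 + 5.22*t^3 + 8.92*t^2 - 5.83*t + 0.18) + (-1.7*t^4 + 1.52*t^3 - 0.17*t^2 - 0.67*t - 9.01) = 0.39*t^4 + 6.74*t^3 + 8.75*t^2 - 6.5*t - 8.83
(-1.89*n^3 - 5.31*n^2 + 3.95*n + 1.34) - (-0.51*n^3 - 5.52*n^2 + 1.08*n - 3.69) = -1.38*n^3 + 0.21*n^2 + 2.87*n + 5.03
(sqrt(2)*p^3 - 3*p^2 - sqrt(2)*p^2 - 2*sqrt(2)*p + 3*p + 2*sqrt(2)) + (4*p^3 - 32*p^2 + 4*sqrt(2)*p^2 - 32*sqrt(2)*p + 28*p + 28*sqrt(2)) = sqrt(2)*p^3 + 4*p^3 - 35*p^2 + 3*sqrt(2)*p^2 - 34*sqrt(2)*p + 31*p + 30*sqrt(2)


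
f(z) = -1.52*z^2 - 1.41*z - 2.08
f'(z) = -3.04*z - 1.41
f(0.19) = -2.40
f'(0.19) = -1.99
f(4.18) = -34.53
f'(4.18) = -14.12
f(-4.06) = -21.41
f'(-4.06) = 10.93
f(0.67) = -3.71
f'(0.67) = -3.45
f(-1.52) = -3.45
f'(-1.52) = 3.21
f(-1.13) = -2.43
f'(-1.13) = 2.03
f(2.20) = -12.54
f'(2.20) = -8.10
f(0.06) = -2.17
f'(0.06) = -1.59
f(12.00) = -237.88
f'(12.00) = -37.89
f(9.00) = -137.89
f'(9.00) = -28.77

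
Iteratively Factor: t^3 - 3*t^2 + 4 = (t - 2)*(t^2 - t - 2) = (t - 2)*(t + 1)*(t - 2)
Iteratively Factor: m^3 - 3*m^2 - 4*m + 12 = (m - 3)*(m^2 - 4) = (m - 3)*(m + 2)*(m - 2)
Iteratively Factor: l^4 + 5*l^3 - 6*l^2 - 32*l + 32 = (l + 4)*(l^3 + l^2 - 10*l + 8) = (l - 2)*(l + 4)*(l^2 + 3*l - 4) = (l - 2)*(l + 4)^2*(l - 1)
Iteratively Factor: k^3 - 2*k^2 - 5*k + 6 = (k - 1)*(k^2 - k - 6) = (k - 1)*(k + 2)*(k - 3)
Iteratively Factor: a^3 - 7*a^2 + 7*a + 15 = (a + 1)*(a^2 - 8*a + 15) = (a - 3)*(a + 1)*(a - 5)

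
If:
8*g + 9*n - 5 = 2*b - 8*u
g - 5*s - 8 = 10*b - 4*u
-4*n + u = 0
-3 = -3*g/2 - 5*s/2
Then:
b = -u/8 - 23/18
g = 11/36 - 21*u/16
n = u/4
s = 63*u/80 + 61/60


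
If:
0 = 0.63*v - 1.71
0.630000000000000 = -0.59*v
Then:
No Solution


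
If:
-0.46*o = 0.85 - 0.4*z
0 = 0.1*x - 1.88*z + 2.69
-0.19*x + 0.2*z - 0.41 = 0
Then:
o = -0.64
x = -0.69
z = 1.39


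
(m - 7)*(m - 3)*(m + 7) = m^3 - 3*m^2 - 49*m + 147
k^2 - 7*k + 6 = (k - 6)*(k - 1)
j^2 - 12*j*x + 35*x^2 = (j - 7*x)*(j - 5*x)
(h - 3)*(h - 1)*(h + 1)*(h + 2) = h^4 - h^3 - 7*h^2 + h + 6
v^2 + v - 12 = (v - 3)*(v + 4)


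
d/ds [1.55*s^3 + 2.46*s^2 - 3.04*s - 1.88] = 4.65*s^2 + 4.92*s - 3.04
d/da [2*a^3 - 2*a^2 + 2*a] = 6*a^2 - 4*a + 2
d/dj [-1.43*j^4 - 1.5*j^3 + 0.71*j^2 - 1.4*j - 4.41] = -5.72*j^3 - 4.5*j^2 + 1.42*j - 1.4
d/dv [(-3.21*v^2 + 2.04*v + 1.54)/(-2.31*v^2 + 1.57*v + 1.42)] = (-0.327299999999999*v^2 - 2.0016*v + 0.479)/(5.3361*v^4 - 7.2534*v^3 - 4.0955*v^2 + 4.4588*v + 2.0164)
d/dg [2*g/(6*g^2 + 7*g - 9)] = 6*(-2*g^2 - 3)/(36*g^4 + 84*g^3 - 59*g^2 - 126*g + 81)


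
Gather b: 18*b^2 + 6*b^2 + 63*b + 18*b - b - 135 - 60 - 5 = 24*b^2 + 80*b - 200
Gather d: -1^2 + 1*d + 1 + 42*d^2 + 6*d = 42*d^2 + 7*d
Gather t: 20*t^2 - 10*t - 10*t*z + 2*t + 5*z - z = 20*t^2 + t*(-10*z - 8) + 4*z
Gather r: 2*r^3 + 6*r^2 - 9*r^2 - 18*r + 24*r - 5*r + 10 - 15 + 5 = 2*r^3 - 3*r^2 + r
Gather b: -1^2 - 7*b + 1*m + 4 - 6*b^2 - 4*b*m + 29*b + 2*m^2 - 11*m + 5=-6*b^2 + b*(22 - 4*m) + 2*m^2 - 10*m + 8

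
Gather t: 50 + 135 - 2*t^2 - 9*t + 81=-2*t^2 - 9*t + 266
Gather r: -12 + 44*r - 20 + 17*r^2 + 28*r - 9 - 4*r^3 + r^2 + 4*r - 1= -4*r^3 + 18*r^2 + 76*r - 42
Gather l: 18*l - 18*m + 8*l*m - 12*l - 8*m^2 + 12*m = l*(8*m + 6) - 8*m^2 - 6*m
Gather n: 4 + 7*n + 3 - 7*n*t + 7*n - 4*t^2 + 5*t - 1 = n*(14 - 7*t) - 4*t^2 + 5*t + 6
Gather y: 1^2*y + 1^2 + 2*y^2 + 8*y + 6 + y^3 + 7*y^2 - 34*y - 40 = y^3 + 9*y^2 - 25*y - 33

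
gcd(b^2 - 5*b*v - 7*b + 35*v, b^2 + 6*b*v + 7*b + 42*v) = 1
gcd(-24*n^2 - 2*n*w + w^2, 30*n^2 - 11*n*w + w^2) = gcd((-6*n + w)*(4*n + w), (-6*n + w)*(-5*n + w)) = -6*n + w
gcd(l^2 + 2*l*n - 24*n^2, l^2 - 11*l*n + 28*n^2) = l - 4*n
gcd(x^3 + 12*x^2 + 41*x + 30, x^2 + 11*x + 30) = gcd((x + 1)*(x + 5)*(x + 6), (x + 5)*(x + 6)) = x^2 + 11*x + 30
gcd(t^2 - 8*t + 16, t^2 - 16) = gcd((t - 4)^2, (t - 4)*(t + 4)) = t - 4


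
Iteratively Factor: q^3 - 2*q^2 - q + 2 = (q - 1)*(q^2 - q - 2) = (q - 1)*(q + 1)*(q - 2)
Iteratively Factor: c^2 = (c)*(c)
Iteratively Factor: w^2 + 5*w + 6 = (w + 2)*(w + 3)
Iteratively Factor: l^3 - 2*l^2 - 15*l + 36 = (l + 4)*(l^2 - 6*l + 9) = (l - 3)*(l + 4)*(l - 3)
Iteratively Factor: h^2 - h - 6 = (h - 3)*(h + 2)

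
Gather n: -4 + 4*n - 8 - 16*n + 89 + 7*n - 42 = 35 - 5*n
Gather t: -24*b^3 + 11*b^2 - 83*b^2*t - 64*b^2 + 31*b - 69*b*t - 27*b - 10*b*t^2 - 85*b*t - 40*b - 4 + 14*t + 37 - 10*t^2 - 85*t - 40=-24*b^3 - 53*b^2 - 36*b + t^2*(-10*b - 10) + t*(-83*b^2 - 154*b - 71) - 7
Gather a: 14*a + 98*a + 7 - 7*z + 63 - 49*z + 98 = 112*a - 56*z + 168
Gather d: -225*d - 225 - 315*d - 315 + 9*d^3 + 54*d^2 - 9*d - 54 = 9*d^3 + 54*d^2 - 549*d - 594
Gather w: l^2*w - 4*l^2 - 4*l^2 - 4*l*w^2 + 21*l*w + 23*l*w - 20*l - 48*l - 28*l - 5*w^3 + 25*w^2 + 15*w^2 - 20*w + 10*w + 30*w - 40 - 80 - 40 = -8*l^2 - 96*l - 5*w^3 + w^2*(40 - 4*l) + w*(l^2 + 44*l + 20) - 160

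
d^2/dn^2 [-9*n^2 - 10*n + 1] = -18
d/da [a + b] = 1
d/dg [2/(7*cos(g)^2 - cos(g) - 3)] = 2*(14*cos(g) - 1)*sin(g)/(-7*cos(g)^2 + cos(g) + 3)^2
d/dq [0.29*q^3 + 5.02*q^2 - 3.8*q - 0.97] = 0.87*q^2 + 10.04*q - 3.8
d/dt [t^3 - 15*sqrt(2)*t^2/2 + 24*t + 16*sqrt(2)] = 3*t^2 - 15*sqrt(2)*t + 24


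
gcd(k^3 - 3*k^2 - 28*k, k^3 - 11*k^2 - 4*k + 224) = k^2 - 3*k - 28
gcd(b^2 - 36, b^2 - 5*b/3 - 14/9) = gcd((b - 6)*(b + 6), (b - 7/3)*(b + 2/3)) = 1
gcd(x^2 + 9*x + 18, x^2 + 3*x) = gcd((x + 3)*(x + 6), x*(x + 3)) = x + 3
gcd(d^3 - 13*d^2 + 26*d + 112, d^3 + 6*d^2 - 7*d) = 1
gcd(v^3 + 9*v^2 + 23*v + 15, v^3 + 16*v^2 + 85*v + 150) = v + 5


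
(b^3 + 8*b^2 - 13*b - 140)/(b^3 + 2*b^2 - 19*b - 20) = (b + 7)/(b + 1)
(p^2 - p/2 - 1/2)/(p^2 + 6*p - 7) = (p + 1/2)/(p + 7)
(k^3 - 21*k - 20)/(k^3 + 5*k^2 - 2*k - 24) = (k^2 - 4*k - 5)/(k^2 + k - 6)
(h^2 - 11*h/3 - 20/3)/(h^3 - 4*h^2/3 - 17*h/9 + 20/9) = 3*(h - 5)/(3*h^2 - 8*h + 5)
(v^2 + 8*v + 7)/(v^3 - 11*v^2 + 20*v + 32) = (v + 7)/(v^2 - 12*v + 32)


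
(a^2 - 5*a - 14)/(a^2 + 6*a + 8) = (a - 7)/(a + 4)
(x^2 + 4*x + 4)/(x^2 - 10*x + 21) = (x^2 + 4*x + 4)/(x^2 - 10*x + 21)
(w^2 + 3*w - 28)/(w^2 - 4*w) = (w + 7)/w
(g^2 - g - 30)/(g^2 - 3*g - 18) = (g + 5)/(g + 3)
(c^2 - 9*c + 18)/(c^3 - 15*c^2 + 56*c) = (c^2 - 9*c + 18)/(c*(c^2 - 15*c + 56))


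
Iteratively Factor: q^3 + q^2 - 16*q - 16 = (q - 4)*(q^2 + 5*q + 4) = (q - 4)*(q + 1)*(q + 4)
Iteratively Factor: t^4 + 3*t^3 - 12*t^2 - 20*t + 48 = (t - 2)*(t^3 + 5*t^2 - 2*t - 24) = (t - 2)*(t + 4)*(t^2 + t - 6) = (t - 2)^2*(t + 4)*(t + 3)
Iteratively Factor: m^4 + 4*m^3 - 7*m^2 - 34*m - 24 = (m - 3)*(m^3 + 7*m^2 + 14*m + 8) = (m - 3)*(m + 1)*(m^2 + 6*m + 8) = (m - 3)*(m + 1)*(m + 4)*(m + 2)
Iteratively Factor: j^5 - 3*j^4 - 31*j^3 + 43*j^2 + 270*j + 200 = (j - 5)*(j^4 + 2*j^3 - 21*j^2 - 62*j - 40) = (j - 5)*(j + 1)*(j^3 + j^2 - 22*j - 40) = (j - 5)^2*(j + 1)*(j^2 + 6*j + 8) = (j - 5)^2*(j + 1)*(j + 4)*(j + 2)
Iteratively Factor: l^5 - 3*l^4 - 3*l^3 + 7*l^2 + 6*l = (l - 2)*(l^4 - l^3 - 5*l^2 - 3*l) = (l - 2)*(l + 1)*(l^3 - 2*l^2 - 3*l) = l*(l - 2)*(l + 1)*(l^2 - 2*l - 3) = l*(l - 3)*(l - 2)*(l + 1)*(l + 1)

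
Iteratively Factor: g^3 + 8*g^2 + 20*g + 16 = (g + 2)*(g^2 + 6*g + 8) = (g + 2)*(g + 4)*(g + 2)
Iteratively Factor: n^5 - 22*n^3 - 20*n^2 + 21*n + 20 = (n + 1)*(n^4 - n^3 - 21*n^2 + n + 20) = (n - 1)*(n + 1)*(n^3 - 21*n - 20) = (n - 5)*(n - 1)*(n + 1)*(n^2 + 5*n + 4) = (n - 5)*(n - 1)*(n + 1)*(n + 4)*(n + 1)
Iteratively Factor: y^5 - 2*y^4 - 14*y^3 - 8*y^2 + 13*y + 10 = (y + 1)*(y^4 - 3*y^3 - 11*y^2 + 3*y + 10) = (y - 5)*(y + 1)*(y^3 + 2*y^2 - y - 2) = (y - 5)*(y + 1)^2*(y^2 + y - 2) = (y - 5)*(y + 1)^2*(y + 2)*(y - 1)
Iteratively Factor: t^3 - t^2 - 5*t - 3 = (t + 1)*(t^2 - 2*t - 3) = (t + 1)^2*(t - 3)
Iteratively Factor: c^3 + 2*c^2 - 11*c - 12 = (c + 4)*(c^2 - 2*c - 3) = (c - 3)*(c + 4)*(c + 1)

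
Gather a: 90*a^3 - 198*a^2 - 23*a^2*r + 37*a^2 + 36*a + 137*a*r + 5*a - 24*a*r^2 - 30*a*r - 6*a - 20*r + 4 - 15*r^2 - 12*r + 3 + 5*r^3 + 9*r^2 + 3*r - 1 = 90*a^3 + a^2*(-23*r - 161) + a*(-24*r^2 + 107*r + 35) + 5*r^3 - 6*r^2 - 29*r + 6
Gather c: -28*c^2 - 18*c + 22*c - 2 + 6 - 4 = -28*c^2 + 4*c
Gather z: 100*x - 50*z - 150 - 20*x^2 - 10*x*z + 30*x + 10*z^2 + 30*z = -20*x^2 + 130*x + 10*z^2 + z*(-10*x - 20) - 150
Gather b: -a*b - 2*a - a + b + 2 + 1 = -3*a + b*(1 - a) + 3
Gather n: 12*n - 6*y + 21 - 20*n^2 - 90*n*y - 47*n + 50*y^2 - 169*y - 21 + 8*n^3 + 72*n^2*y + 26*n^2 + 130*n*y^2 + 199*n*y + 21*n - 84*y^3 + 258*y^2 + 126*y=8*n^3 + n^2*(72*y + 6) + n*(130*y^2 + 109*y - 14) - 84*y^3 + 308*y^2 - 49*y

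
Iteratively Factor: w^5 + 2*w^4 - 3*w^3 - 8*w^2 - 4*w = (w + 1)*(w^4 + w^3 - 4*w^2 - 4*w) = w*(w + 1)*(w^3 + w^2 - 4*w - 4) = w*(w + 1)*(w + 2)*(w^2 - w - 2) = w*(w - 2)*(w + 1)*(w + 2)*(w + 1)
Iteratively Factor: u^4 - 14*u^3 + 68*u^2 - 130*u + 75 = (u - 5)*(u^3 - 9*u^2 + 23*u - 15) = (u - 5)*(u - 1)*(u^2 - 8*u + 15) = (u - 5)*(u - 3)*(u - 1)*(u - 5)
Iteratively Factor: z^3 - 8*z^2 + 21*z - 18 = (z - 3)*(z^2 - 5*z + 6) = (z - 3)*(z - 2)*(z - 3)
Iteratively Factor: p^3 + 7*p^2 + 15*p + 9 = (p + 1)*(p^2 + 6*p + 9) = (p + 1)*(p + 3)*(p + 3)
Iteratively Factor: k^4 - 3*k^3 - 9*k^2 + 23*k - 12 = (k - 4)*(k^3 + k^2 - 5*k + 3) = (k - 4)*(k + 3)*(k^2 - 2*k + 1) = (k - 4)*(k - 1)*(k + 3)*(k - 1)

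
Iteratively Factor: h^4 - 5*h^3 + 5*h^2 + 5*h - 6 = (h - 3)*(h^3 - 2*h^2 - h + 2) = (h - 3)*(h - 2)*(h^2 - 1) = (h - 3)*(h - 2)*(h + 1)*(h - 1)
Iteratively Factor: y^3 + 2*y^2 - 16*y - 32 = (y + 2)*(y^2 - 16) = (y - 4)*(y + 2)*(y + 4)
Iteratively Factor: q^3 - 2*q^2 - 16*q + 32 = (q + 4)*(q^2 - 6*q + 8) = (q - 2)*(q + 4)*(q - 4)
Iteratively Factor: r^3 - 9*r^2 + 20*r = (r)*(r^2 - 9*r + 20) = r*(r - 5)*(r - 4)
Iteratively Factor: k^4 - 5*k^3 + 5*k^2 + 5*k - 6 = (k - 2)*(k^3 - 3*k^2 - k + 3) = (k - 2)*(k - 1)*(k^2 - 2*k - 3) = (k - 3)*(k - 2)*(k - 1)*(k + 1)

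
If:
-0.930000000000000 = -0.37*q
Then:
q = 2.51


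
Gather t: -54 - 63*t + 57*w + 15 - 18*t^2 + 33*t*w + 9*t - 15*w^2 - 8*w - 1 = -18*t^2 + t*(33*w - 54) - 15*w^2 + 49*w - 40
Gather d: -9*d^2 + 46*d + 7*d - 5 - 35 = -9*d^2 + 53*d - 40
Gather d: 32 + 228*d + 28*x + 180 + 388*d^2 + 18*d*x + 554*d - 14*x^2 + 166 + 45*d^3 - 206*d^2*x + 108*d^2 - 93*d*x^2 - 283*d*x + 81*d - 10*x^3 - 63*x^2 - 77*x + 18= 45*d^3 + d^2*(496 - 206*x) + d*(-93*x^2 - 265*x + 863) - 10*x^3 - 77*x^2 - 49*x + 396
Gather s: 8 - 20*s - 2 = 6 - 20*s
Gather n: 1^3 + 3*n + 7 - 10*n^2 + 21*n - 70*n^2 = -80*n^2 + 24*n + 8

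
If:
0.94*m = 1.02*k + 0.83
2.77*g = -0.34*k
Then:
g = 0.0998796630565584 - 0.113116726835138*m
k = 0.92156862745098*m - 0.813725490196078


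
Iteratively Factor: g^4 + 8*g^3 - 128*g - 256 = (g + 4)*(g^3 + 4*g^2 - 16*g - 64) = (g + 4)^2*(g^2 - 16) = (g + 4)^3*(g - 4)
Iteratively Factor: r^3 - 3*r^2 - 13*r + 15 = (r + 3)*(r^2 - 6*r + 5) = (r - 5)*(r + 3)*(r - 1)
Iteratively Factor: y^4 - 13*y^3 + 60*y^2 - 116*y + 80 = (y - 4)*(y^3 - 9*y^2 + 24*y - 20) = (y - 4)*(y - 2)*(y^2 - 7*y + 10) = (y - 5)*(y - 4)*(y - 2)*(y - 2)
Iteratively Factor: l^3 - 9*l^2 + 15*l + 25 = (l - 5)*(l^2 - 4*l - 5) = (l - 5)^2*(l + 1)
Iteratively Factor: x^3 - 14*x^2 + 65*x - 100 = (x - 4)*(x^2 - 10*x + 25) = (x - 5)*(x - 4)*(x - 5)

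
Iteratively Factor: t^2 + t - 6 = (t + 3)*(t - 2)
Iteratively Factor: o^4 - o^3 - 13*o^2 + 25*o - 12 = (o - 1)*(o^3 - 13*o + 12) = (o - 1)^2*(o^2 + o - 12) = (o - 1)^2*(o + 4)*(o - 3)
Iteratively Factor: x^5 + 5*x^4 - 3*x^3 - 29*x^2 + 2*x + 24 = (x + 4)*(x^4 + x^3 - 7*x^2 - x + 6) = (x + 3)*(x + 4)*(x^3 - 2*x^2 - x + 2) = (x + 1)*(x + 3)*(x + 4)*(x^2 - 3*x + 2) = (x - 1)*(x + 1)*(x + 3)*(x + 4)*(x - 2)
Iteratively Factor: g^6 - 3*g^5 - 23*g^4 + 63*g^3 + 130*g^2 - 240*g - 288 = (g - 3)*(g^5 - 23*g^3 - 6*g^2 + 112*g + 96) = (g - 3)*(g + 4)*(g^4 - 4*g^3 - 7*g^2 + 22*g + 24) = (g - 4)*(g - 3)*(g + 4)*(g^3 - 7*g - 6) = (g - 4)*(g - 3)^2*(g + 4)*(g^2 + 3*g + 2) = (g - 4)*(g - 3)^2*(g + 1)*(g + 4)*(g + 2)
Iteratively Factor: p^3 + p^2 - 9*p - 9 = (p + 1)*(p^2 - 9) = (p - 3)*(p + 1)*(p + 3)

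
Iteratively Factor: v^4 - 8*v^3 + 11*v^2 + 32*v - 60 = (v - 5)*(v^3 - 3*v^2 - 4*v + 12) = (v - 5)*(v + 2)*(v^2 - 5*v + 6) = (v - 5)*(v - 2)*(v + 2)*(v - 3)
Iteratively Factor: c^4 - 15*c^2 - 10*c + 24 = (c + 3)*(c^3 - 3*c^2 - 6*c + 8) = (c + 2)*(c + 3)*(c^2 - 5*c + 4) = (c - 1)*(c + 2)*(c + 3)*(c - 4)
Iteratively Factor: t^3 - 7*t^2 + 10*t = (t)*(t^2 - 7*t + 10) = t*(t - 2)*(t - 5)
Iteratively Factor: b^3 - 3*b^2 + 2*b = (b - 1)*(b^2 - 2*b) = (b - 2)*(b - 1)*(b)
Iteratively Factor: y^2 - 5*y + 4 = (y - 4)*(y - 1)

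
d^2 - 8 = (d - 2*sqrt(2))*(d + 2*sqrt(2))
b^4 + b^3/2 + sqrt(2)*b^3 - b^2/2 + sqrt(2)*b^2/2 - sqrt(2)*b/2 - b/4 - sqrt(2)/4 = (b + 1/2)*(b - sqrt(2)/2)*(b + sqrt(2)/2)*(b + sqrt(2))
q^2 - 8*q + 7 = (q - 7)*(q - 1)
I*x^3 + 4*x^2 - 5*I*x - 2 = (x - 2*I)*(x - I)*(I*x + 1)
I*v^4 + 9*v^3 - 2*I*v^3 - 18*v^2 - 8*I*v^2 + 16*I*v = v*(v - 2)*(v - 8*I)*(I*v + 1)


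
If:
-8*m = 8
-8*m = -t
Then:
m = -1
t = -8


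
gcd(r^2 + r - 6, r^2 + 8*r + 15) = r + 3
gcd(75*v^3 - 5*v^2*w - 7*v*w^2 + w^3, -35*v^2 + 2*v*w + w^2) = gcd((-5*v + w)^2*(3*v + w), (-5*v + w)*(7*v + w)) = 5*v - w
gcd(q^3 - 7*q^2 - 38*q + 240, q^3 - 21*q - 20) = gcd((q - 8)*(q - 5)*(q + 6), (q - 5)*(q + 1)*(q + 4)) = q - 5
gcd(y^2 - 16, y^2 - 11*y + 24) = 1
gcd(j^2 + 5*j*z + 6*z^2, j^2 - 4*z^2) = j + 2*z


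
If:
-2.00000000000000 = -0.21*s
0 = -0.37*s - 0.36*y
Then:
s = 9.52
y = -9.79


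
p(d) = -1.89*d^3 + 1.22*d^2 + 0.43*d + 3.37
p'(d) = -5.67*d^2 + 2.44*d + 0.43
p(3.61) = -68.10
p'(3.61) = -64.65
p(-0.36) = 3.46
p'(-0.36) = -1.18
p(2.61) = -20.80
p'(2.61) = -31.83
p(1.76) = -2.40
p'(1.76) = -12.84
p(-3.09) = 69.45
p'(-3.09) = -61.25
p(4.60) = -152.80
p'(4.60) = -108.32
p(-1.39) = 10.21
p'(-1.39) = -13.92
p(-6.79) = 648.36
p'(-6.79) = -277.55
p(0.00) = 3.37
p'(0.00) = 0.43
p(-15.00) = 6650.17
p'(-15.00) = -1311.92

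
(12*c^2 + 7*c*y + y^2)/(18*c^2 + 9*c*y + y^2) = (4*c + y)/(6*c + y)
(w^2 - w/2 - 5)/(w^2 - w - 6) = (w - 5/2)/(w - 3)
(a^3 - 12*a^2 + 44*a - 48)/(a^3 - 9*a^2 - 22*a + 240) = (a^2 - 6*a + 8)/(a^2 - 3*a - 40)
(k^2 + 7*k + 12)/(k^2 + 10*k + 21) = (k + 4)/(k + 7)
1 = 1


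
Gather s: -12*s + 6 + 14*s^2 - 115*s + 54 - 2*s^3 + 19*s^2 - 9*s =-2*s^3 + 33*s^2 - 136*s + 60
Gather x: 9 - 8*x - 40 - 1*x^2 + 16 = -x^2 - 8*x - 15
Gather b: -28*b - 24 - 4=-28*b - 28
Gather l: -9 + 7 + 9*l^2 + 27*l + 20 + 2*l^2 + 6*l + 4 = 11*l^2 + 33*l + 22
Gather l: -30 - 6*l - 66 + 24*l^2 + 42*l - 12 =24*l^2 + 36*l - 108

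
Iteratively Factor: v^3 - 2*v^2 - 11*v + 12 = (v + 3)*(v^2 - 5*v + 4) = (v - 4)*(v + 3)*(v - 1)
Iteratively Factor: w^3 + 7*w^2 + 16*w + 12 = (w + 2)*(w^2 + 5*w + 6) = (w + 2)*(w + 3)*(w + 2)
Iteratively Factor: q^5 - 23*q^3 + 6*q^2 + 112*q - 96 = (q - 4)*(q^4 + 4*q^3 - 7*q^2 - 22*q + 24) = (q - 4)*(q - 1)*(q^3 + 5*q^2 - 2*q - 24) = (q - 4)*(q - 2)*(q - 1)*(q^2 + 7*q + 12) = (q - 4)*(q - 2)*(q - 1)*(q + 4)*(q + 3)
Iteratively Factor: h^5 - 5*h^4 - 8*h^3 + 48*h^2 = (h)*(h^4 - 5*h^3 - 8*h^2 + 48*h) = h^2*(h^3 - 5*h^2 - 8*h + 48) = h^2*(h - 4)*(h^2 - h - 12) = h^2*(h - 4)^2*(h + 3)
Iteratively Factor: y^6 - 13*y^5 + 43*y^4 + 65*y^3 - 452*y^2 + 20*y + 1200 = (y - 5)*(y^5 - 8*y^4 + 3*y^3 + 80*y^2 - 52*y - 240) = (y - 5)*(y - 3)*(y^4 - 5*y^3 - 12*y^2 + 44*y + 80) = (y - 5)*(y - 4)*(y - 3)*(y^3 - y^2 - 16*y - 20) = (y - 5)^2*(y - 4)*(y - 3)*(y^2 + 4*y + 4) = (y - 5)^2*(y - 4)*(y - 3)*(y + 2)*(y + 2)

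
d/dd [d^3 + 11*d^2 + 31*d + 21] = 3*d^2 + 22*d + 31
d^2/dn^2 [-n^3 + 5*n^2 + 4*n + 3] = 10 - 6*n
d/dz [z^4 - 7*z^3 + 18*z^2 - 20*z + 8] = 4*z^3 - 21*z^2 + 36*z - 20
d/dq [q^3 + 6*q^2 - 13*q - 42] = 3*q^2 + 12*q - 13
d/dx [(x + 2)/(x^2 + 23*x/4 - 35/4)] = 4*(4*x^2 + 23*x - (x + 2)*(8*x + 23) - 35)/(4*x^2 + 23*x - 35)^2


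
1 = 1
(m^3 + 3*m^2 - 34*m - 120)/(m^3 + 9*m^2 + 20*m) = (m - 6)/m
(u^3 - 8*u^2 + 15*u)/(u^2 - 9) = u*(u - 5)/(u + 3)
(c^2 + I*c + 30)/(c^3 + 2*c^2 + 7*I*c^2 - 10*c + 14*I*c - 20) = (c^2 + I*c + 30)/(c^3 + c^2*(2 + 7*I) + c*(-10 + 14*I) - 20)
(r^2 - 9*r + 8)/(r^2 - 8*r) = (r - 1)/r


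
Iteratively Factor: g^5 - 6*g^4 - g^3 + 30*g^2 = (g - 3)*(g^4 - 3*g^3 - 10*g^2) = (g - 5)*(g - 3)*(g^3 + 2*g^2) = g*(g - 5)*(g - 3)*(g^2 + 2*g) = g*(g - 5)*(g - 3)*(g + 2)*(g)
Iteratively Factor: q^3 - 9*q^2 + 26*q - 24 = (q - 4)*(q^2 - 5*q + 6) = (q - 4)*(q - 3)*(q - 2)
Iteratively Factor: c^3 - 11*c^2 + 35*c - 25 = (c - 5)*(c^2 - 6*c + 5) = (c - 5)^2*(c - 1)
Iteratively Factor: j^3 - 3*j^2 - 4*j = (j + 1)*(j^2 - 4*j) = j*(j + 1)*(j - 4)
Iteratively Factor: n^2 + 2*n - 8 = (n + 4)*(n - 2)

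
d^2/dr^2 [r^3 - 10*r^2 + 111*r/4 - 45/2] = 6*r - 20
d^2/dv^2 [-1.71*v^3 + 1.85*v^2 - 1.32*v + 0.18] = 3.7 - 10.26*v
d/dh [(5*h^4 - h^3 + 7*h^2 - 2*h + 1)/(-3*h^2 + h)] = (-30*h^5 + 18*h^4 - 2*h^3 + h^2 + 6*h - 1)/(h^2*(9*h^2 - 6*h + 1))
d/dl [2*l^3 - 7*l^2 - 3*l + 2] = 6*l^2 - 14*l - 3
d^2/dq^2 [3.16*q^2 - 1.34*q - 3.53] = 6.32000000000000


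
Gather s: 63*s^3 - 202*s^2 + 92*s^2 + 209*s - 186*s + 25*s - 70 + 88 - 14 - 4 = 63*s^3 - 110*s^2 + 48*s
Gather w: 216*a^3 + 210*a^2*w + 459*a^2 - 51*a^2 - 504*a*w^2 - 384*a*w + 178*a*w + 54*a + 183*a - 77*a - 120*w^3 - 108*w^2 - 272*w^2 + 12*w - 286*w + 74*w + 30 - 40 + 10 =216*a^3 + 408*a^2 + 160*a - 120*w^3 + w^2*(-504*a - 380) + w*(210*a^2 - 206*a - 200)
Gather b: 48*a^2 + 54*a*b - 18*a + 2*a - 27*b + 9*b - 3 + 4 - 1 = 48*a^2 - 16*a + b*(54*a - 18)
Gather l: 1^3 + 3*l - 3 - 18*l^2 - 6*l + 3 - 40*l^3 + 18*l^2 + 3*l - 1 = -40*l^3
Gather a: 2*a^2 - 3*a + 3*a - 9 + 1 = 2*a^2 - 8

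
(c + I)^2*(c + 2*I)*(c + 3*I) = c^4 + 7*I*c^3 - 17*c^2 - 17*I*c + 6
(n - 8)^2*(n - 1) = n^3 - 17*n^2 + 80*n - 64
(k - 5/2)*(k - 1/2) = k^2 - 3*k + 5/4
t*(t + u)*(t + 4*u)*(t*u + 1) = t^4*u + 5*t^3*u^2 + t^3 + 4*t^2*u^3 + 5*t^2*u + 4*t*u^2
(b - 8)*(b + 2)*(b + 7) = b^3 + b^2 - 58*b - 112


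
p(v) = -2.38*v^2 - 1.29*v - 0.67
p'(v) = -4.76*v - 1.29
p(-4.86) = -50.62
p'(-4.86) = 21.84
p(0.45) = -1.73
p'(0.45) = -3.43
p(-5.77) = -72.46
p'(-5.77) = 26.18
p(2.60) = -20.11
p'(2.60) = -13.67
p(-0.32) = -0.50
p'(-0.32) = 0.23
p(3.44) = -33.27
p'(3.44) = -17.66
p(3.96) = -43.10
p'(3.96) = -20.14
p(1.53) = -8.22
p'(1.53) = -8.57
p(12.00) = -358.87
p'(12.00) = -58.41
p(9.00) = -205.06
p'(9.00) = -44.13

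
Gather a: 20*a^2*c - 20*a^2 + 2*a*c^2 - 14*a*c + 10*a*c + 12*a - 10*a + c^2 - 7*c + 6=a^2*(20*c - 20) + a*(2*c^2 - 4*c + 2) + c^2 - 7*c + 6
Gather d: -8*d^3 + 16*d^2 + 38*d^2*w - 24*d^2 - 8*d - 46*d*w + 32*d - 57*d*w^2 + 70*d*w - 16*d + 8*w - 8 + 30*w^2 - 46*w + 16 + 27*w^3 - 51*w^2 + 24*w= -8*d^3 + d^2*(38*w - 8) + d*(-57*w^2 + 24*w + 8) + 27*w^3 - 21*w^2 - 14*w + 8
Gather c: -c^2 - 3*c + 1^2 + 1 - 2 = -c^2 - 3*c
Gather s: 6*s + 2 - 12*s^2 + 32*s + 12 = -12*s^2 + 38*s + 14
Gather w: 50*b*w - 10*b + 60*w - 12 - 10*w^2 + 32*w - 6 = -10*b - 10*w^2 + w*(50*b + 92) - 18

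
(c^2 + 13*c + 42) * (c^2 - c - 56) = c^4 + 12*c^3 - 27*c^2 - 770*c - 2352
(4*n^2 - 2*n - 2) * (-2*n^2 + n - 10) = -8*n^4 + 8*n^3 - 38*n^2 + 18*n + 20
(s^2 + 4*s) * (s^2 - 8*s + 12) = s^4 - 4*s^3 - 20*s^2 + 48*s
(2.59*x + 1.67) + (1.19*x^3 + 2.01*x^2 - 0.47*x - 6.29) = 1.19*x^3 + 2.01*x^2 + 2.12*x - 4.62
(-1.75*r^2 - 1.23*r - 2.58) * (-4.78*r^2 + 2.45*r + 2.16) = 8.365*r^4 + 1.5919*r^3 + 5.5389*r^2 - 8.9778*r - 5.5728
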